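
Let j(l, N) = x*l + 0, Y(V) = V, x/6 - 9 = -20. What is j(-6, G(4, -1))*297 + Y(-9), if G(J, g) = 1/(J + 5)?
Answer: 117603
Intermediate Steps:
x = -66 (x = 54 + 6*(-20) = 54 - 120 = -66)
G(J, g) = 1/(5 + J)
j(l, N) = -66*l (j(l, N) = -66*l + 0 = -66*l)
j(-6, G(4, -1))*297 + Y(-9) = -66*(-6)*297 - 9 = 396*297 - 9 = 117612 - 9 = 117603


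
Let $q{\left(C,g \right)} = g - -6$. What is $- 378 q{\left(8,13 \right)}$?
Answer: $-7182$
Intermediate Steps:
$q{\left(C,g \right)} = 6 + g$ ($q{\left(C,g \right)} = g + 6 = 6 + g$)
$- 378 q{\left(8,13 \right)} = - 378 \left(6 + 13\right) = \left(-378\right) 19 = -7182$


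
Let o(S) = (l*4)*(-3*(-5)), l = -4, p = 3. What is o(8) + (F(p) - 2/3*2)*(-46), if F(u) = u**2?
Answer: -1778/3 ≈ -592.67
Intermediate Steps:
o(S) = -240 (o(S) = (-4*4)*(-3*(-5)) = -16*15 = -240)
o(8) + (F(p) - 2/3*2)*(-46) = -240 + (3**2 - 2/3*2)*(-46) = -240 + (9 - 2*1/3*2)*(-46) = -240 + (9 - 2/3*2)*(-46) = -240 + (9 - 4/3)*(-46) = -240 + (23/3)*(-46) = -240 - 1058/3 = -1778/3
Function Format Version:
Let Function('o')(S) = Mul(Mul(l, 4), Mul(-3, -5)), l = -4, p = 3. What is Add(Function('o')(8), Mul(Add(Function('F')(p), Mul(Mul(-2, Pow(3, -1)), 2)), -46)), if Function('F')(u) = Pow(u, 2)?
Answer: Rational(-1778, 3) ≈ -592.67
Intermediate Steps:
Function('o')(S) = -240 (Function('o')(S) = Mul(Mul(-4, 4), Mul(-3, -5)) = Mul(-16, 15) = -240)
Add(Function('o')(8), Mul(Add(Function('F')(p), Mul(Mul(-2, Pow(3, -1)), 2)), -46)) = Add(-240, Mul(Add(Pow(3, 2), Mul(Mul(-2, Pow(3, -1)), 2)), -46)) = Add(-240, Mul(Add(9, Mul(Mul(-2, Rational(1, 3)), 2)), -46)) = Add(-240, Mul(Add(9, Mul(Rational(-2, 3), 2)), -46)) = Add(-240, Mul(Add(9, Rational(-4, 3)), -46)) = Add(-240, Mul(Rational(23, 3), -46)) = Add(-240, Rational(-1058, 3)) = Rational(-1778, 3)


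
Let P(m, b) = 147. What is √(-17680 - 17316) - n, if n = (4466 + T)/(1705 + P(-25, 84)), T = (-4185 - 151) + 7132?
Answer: -3631/926 + 2*I*√8749 ≈ -3.9212 + 187.07*I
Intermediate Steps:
T = 2796 (T = -4336 + 7132 = 2796)
n = 3631/926 (n = (4466 + 2796)/(1705 + 147) = 7262/1852 = 7262*(1/1852) = 3631/926 ≈ 3.9212)
√(-17680 - 17316) - n = √(-17680 - 17316) - 1*3631/926 = √(-34996) - 3631/926 = 2*I*√8749 - 3631/926 = -3631/926 + 2*I*√8749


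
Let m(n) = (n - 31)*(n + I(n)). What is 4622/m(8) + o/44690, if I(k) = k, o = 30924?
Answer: -48794287/4111480 ≈ -11.868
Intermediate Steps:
m(n) = 2*n*(-31 + n) (m(n) = (n - 31)*(n + n) = (-31 + n)*(2*n) = 2*n*(-31 + n))
4622/m(8) + o/44690 = 4622/((2*8*(-31 + 8))) + 30924/44690 = 4622/((2*8*(-23))) + 30924*(1/44690) = 4622/(-368) + 15462/22345 = 4622*(-1/368) + 15462/22345 = -2311/184 + 15462/22345 = -48794287/4111480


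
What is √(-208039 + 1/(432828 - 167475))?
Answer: I*√121061873675838/24123 ≈ 456.11*I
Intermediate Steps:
√(-208039 + 1/(432828 - 167475)) = √(-208039 + 1/265353) = √(-55203772766/265353) = I*√121061873675838/24123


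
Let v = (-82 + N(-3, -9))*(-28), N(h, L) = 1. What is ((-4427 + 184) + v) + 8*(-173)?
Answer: -3359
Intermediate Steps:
v = 2268 (v = (-82 + 1)*(-28) = -81*(-28) = 2268)
((-4427 + 184) + v) + 8*(-173) = ((-4427 + 184) + 2268) + 8*(-173) = (-4243 + 2268) - 1384 = -1975 - 1384 = -3359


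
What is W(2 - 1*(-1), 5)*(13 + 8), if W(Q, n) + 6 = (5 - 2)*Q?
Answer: 63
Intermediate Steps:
W(Q, n) = -6 + 3*Q (W(Q, n) = -6 + (5 - 2)*Q = -6 + 3*Q)
W(2 - 1*(-1), 5)*(13 + 8) = (-6 + 3*(2 - 1*(-1)))*(13 + 8) = (-6 + 3*(2 + 1))*21 = (-6 + 3*3)*21 = (-6 + 9)*21 = 3*21 = 63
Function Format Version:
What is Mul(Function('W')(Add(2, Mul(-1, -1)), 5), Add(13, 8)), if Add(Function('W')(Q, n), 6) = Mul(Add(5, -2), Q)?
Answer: 63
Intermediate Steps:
Function('W')(Q, n) = Add(-6, Mul(3, Q)) (Function('W')(Q, n) = Add(-6, Mul(Add(5, -2), Q)) = Add(-6, Mul(3, Q)))
Mul(Function('W')(Add(2, Mul(-1, -1)), 5), Add(13, 8)) = Mul(Add(-6, Mul(3, Add(2, Mul(-1, -1)))), Add(13, 8)) = Mul(Add(-6, Mul(3, Add(2, 1))), 21) = Mul(Add(-6, Mul(3, 3)), 21) = Mul(Add(-6, 9), 21) = Mul(3, 21) = 63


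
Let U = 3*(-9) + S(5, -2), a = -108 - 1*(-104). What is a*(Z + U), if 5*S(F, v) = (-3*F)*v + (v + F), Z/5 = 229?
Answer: -22492/5 ≈ -4498.4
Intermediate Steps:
Z = 1145 (Z = 5*229 = 1145)
a = -4 (a = -108 + 104 = -4)
S(F, v) = F/5 + v/5 - 3*F*v/5 (S(F, v) = ((-3*F)*v + (v + F))/5 = (-3*F*v + (F + v))/5 = (F + v - 3*F*v)/5 = F/5 + v/5 - 3*F*v/5)
U = -102/5 (U = 3*(-9) + ((⅕)*5 + (⅕)*(-2) - ⅗*5*(-2)) = -27 + (1 - ⅖ + 6) = -27 + 33/5 = -102/5 ≈ -20.400)
a*(Z + U) = -4*(1145 - 102/5) = -4*5623/5 = -22492/5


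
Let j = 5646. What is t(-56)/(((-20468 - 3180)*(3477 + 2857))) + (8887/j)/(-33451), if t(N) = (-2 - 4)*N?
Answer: -43581576295/884041141229796 ≈ -4.9298e-5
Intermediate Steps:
t(N) = -6*N
t(-56)/(((-20468 - 3180)*(3477 + 2857))) + (8887/j)/(-33451) = (-6*(-56))/(((-20468 - 3180)*(3477 + 2857))) + (8887/5646)/(-33451) = 336/((-23648*6334)) + (8887*(1/5646))*(-1/33451) = 336/(-149786432) + (8887/5646)*(-1/33451) = 336*(-1/149786432) - 8887/188864346 = -21/9361652 - 8887/188864346 = -43581576295/884041141229796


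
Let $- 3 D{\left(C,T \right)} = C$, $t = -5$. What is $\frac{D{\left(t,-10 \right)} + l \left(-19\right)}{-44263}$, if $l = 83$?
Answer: $\frac{4726}{132789} \approx 0.03559$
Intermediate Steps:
$D{\left(C,T \right)} = - \frac{C}{3}$
$\frac{D{\left(t,-10 \right)} + l \left(-19\right)}{-44263} = \frac{\left(- \frac{1}{3}\right) \left(-5\right) + 83 \left(-19\right)}{-44263} = \left(\frac{5}{3} - 1577\right) \left(- \frac{1}{44263}\right) = \left(- \frac{4726}{3}\right) \left(- \frac{1}{44263}\right) = \frac{4726}{132789}$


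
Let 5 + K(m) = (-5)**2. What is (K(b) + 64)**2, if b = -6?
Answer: 7056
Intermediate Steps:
K(m) = 20 (K(m) = -5 + (-5)**2 = -5 + 25 = 20)
(K(b) + 64)**2 = (20 + 64)**2 = 84**2 = 7056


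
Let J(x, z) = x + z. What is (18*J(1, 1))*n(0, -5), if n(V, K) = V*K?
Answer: 0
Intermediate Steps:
n(V, K) = K*V
(18*J(1, 1))*n(0, -5) = (18*(1 + 1))*(-5*0) = (18*2)*0 = 36*0 = 0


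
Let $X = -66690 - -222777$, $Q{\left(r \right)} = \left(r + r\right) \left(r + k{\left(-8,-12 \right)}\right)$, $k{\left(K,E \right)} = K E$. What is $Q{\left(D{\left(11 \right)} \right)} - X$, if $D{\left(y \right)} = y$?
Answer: $-153733$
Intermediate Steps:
$k{\left(K,E \right)} = E K$
$Q{\left(r \right)} = 2 r \left(96 + r\right)$ ($Q{\left(r \right)} = \left(r + r\right) \left(r - -96\right) = 2 r \left(r + 96\right) = 2 r \left(96 + r\right)$)
$X = 156087$ ($X = -66690 + 222777 = 156087$)
$Q{\left(D{\left(11 \right)} \right)} - X = 2 \cdot 11 \left(96 + 11\right) - 156087 = 2 \cdot 11 \cdot 107 - 156087 = 2354 - 156087 = -153733$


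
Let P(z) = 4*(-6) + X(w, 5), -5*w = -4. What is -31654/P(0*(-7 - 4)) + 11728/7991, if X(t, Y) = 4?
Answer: 126590837/79910 ≈ 1584.2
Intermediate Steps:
w = ⅘ (w = -⅕*(-4) = ⅘ ≈ 0.80000)
P(z) = -20 (P(z) = 4*(-6) + 4 = -24 + 4 = -20)
-31654/P(0*(-7 - 4)) + 11728/7991 = -31654/(-20) + 11728/7991 = -31654*(-1/20) + 11728*(1/7991) = 15827/10 + 11728/7991 = 126590837/79910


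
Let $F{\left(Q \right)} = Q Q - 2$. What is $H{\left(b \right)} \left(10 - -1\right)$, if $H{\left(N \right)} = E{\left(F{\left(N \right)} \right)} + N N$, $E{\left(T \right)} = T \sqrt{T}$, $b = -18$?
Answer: $3564 + 3542 \sqrt{322} \approx 67123.0$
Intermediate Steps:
$F{\left(Q \right)} = -2 + Q^{2}$ ($F{\left(Q \right)} = Q^{2} - 2 = -2 + Q^{2}$)
$E{\left(T \right)} = T^{\frac{3}{2}}$
$H{\left(N \right)} = N^{2} + \left(-2 + N^{2}\right)^{\frac{3}{2}}$ ($H{\left(N \right)} = \left(-2 + N^{2}\right)^{\frac{3}{2}} + N N = \left(-2 + N^{2}\right)^{\frac{3}{2}} + N^{2} = N^{2} + \left(-2 + N^{2}\right)^{\frac{3}{2}}$)
$H{\left(b \right)} \left(10 - -1\right) = \left(\left(-18\right)^{2} + \left(-2 + \left(-18\right)^{2}\right)^{\frac{3}{2}}\right) \left(10 - -1\right) = \left(324 + \left(-2 + 324\right)^{\frac{3}{2}}\right) \left(10 + 1\right) = \left(324 + 322^{\frac{3}{2}}\right) 11 = \left(324 + 322 \sqrt{322}\right) 11 = 3564 + 3542 \sqrt{322}$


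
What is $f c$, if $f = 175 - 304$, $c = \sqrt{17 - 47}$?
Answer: $- 129 i \sqrt{30} \approx - 706.56 i$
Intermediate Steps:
$c = i \sqrt{30}$ ($c = \sqrt{-30} = i \sqrt{30} \approx 5.4772 i$)
$f = -129$ ($f = 175 - 304 = -129$)
$f c = - 129 i \sqrt{30}$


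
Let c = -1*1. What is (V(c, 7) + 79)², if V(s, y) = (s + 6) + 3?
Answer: 7569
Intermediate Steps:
c = -1
V(s, y) = 9 + s (V(s, y) = (6 + s) + 3 = 9 + s)
(V(c, 7) + 79)² = ((9 - 1) + 79)² = (8 + 79)² = 87² = 7569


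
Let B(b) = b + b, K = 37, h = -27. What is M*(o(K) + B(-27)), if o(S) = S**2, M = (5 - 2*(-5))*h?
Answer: -532575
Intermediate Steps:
B(b) = 2*b
M = -405 (M = (5 - 2*(-5))*(-27) = (5 + 10)*(-27) = 15*(-27) = -405)
M*(o(K) + B(-27)) = -405*(37**2 + 2*(-27)) = -405*(1369 - 54) = -405*1315 = -532575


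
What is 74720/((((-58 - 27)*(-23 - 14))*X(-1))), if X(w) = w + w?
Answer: -7472/629 ≈ -11.879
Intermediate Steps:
X(w) = 2*w
74720/((((-58 - 27)*(-23 - 14))*X(-1))) = 74720/((((-58 - 27)*(-23 - 14))*(2*(-1)))) = 74720/((-85*(-37)*(-2))) = 74720/((3145*(-2))) = 74720/(-6290) = 74720*(-1/6290) = -7472/629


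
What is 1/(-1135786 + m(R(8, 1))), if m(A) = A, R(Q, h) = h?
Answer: -1/1135785 ≈ -8.8045e-7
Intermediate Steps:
1/(-1135786 + m(R(8, 1))) = 1/(-1135786 + 1) = 1/(-1135785) = -1/1135785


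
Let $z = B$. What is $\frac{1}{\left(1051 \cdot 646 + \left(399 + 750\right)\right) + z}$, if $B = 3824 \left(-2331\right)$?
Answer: $- \frac{1}{8233649} \approx -1.2145 \cdot 10^{-7}$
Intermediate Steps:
$B = -8913744$
$z = -8913744$
$\frac{1}{\left(1051 \cdot 646 + \left(399 + 750\right)\right) + z} = \frac{1}{\left(1051 \cdot 646 + \left(399 + 750\right)\right) - 8913744} = \frac{1}{\left(678946 + 1149\right) - 8913744} = \frac{1}{680095 - 8913744} = \frac{1}{-8233649} = - \frac{1}{8233649}$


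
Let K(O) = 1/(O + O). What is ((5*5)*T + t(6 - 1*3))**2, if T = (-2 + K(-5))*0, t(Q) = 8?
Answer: 64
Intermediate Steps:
K(O) = 1/(2*O)
T = 0 (T = (-2 + (1/2)/(-5))*0 = (-2 + (1/2)*(-1/5))*0 = (-2 - 1/10)*0 = -21/10*0 = 0)
((5*5)*T + t(6 - 1*3))**2 = ((5*5)*0 + 8)**2 = (25*0 + 8)**2 = (0 + 8)**2 = 8**2 = 64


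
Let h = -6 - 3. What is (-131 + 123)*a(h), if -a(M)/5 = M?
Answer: -360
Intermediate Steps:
h = -9
a(M) = -5*M
(-131 + 123)*a(h) = (-131 + 123)*(-5*(-9)) = -8*45 = -360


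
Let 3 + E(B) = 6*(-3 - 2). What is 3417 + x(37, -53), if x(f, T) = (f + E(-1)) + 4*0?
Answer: 3421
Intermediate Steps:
E(B) = -33 (E(B) = -3 + 6*(-3 - 2) = -3 + 6*(-5) = -3 - 30 = -33)
x(f, T) = -33 + f (x(f, T) = (f - 33) + 4*0 = (-33 + f) + 0 = -33 + f)
3417 + x(37, -53) = 3417 + (-33 + 37) = 3417 + 4 = 3421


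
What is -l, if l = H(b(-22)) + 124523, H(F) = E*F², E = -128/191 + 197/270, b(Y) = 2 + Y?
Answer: -642287791/5157 ≈ -1.2455e+5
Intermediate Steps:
E = 3067/51570 (E = -128*1/191 + 197*(1/270) = -128/191 + 197/270 = 3067/51570 ≈ 0.059473)
H(F) = 3067*F²/51570
l = 642287791/5157 (l = 3067*(2 - 22)²/51570 + 124523 = (3067/51570)*(-20)² + 124523 = (3067/51570)*400 + 124523 = 122680/5157 + 124523 = 642287791/5157 ≈ 1.2455e+5)
-l = -1*642287791/5157 = -642287791/5157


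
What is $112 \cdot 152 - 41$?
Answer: $16983$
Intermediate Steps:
$112 \cdot 152 - 41 = 17024 - 41 = 16983$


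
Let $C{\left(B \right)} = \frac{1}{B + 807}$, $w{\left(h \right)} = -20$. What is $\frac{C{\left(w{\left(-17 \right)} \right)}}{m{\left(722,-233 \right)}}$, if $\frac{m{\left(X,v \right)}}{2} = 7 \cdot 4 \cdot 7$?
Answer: $\frac{1}{308504} \approx 3.2415 \cdot 10^{-6}$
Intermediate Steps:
$m{\left(X,v \right)} = 392$ ($m{\left(X,v \right)} = 2 \cdot 7 \cdot 4 \cdot 7 = 2 \cdot 28 \cdot 7 = 2 \cdot 196 = 392$)
$C{\left(B \right)} = \frac{1}{807 + B}$
$\frac{C{\left(w{\left(-17 \right)} \right)}}{m{\left(722,-233 \right)}} = \frac{1}{\left(807 - 20\right) 392} = \frac{1}{787} \cdot \frac{1}{392} = \frac{1}{308504}$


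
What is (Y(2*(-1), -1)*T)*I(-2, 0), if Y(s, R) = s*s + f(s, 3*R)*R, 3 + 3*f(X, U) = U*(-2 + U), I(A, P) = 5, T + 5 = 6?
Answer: 0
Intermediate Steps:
T = 1 (T = -5 + 6 = 1)
f(X, U) = -1 + U*(-2 + U)/3 (f(X, U) = -1 + (U*(-2 + U))/3 = -1 + U*(-2 + U)/3)
Y(s, R) = s**2 + R*(-1 - 2*R + 3*R**2) (Y(s, R) = s*s + (-1 - 2*R + (3*R)**2/3)*R = s**2 + (-1 - 2*R + (9*R**2)/3)*R = s**2 + (-1 - 2*R + 3*R**2)*R = s**2 + R*(-1 - 2*R + 3*R**2))
(Y(2*(-1), -1)*T)*I(-2, 0) = (((2*(-1))**2 - 1*(-1)*(1 - 3*(-1)**2 + 2*(-1)))*1)*5 = (((-2)**2 - 1*(-1)*(1 - 3*1 - 2))*1)*5 = ((4 - 1*(-1)*(1 - 3 - 2))*1)*5 = ((4 - 1*(-1)*(-4))*1)*5 = ((4 - 4)*1)*5 = (0*1)*5 = 0*5 = 0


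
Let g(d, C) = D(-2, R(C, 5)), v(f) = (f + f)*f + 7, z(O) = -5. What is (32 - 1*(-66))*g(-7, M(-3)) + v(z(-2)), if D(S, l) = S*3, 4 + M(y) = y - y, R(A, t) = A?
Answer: -531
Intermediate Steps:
v(f) = 7 + 2*f² (v(f) = (2*f)*f + 7 = 2*f² + 7 = 7 + 2*f²)
M(y) = -4 (M(y) = -4 + (y - y) = -4 + 0 = -4)
D(S, l) = 3*S
g(d, C) = -6 (g(d, C) = 3*(-2) = -6)
(32 - 1*(-66))*g(-7, M(-3)) + v(z(-2)) = (32 - 1*(-66))*(-6) + (7 + 2*(-5)²) = (32 + 66)*(-6) + (7 + 2*25) = 98*(-6) + (7 + 50) = -588 + 57 = -531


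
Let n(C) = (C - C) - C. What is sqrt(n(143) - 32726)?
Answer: I*sqrt(32869) ≈ 181.3*I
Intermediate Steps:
n(C) = -C (n(C) = 0 - C = -C)
sqrt(n(143) - 32726) = sqrt(-1*143 - 32726) = sqrt(-143 - 32726) = sqrt(-32869) = I*sqrt(32869)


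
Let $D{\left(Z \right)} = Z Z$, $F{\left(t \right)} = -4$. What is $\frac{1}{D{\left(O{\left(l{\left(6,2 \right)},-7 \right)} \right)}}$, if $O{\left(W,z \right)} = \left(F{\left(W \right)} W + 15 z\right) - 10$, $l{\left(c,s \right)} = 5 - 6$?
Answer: $\frac{1}{12321} \approx 8.1162 \cdot 10^{-5}$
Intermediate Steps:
$l{\left(c,s \right)} = -1$ ($l{\left(c,s \right)} = 5 - 6 = -1$)
$O{\left(W,z \right)} = -10 - 4 W + 15 z$ ($O{\left(W,z \right)} = \left(- 4 W + 15 z\right) - 10 = -10 - 4 W + 15 z$)
$D{\left(Z \right)} = Z^{2}$
$\frac{1}{D{\left(O{\left(l{\left(6,2 \right)},-7 \right)} \right)}} = \frac{1}{\left(-10 - -4 + 15 \left(-7\right)\right)^{2}} = \frac{1}{\left(-10 + 4 - 105\right)^{2}} = \frac{1}{\left(-111\right)^{2}} = \frac{1}{12321}$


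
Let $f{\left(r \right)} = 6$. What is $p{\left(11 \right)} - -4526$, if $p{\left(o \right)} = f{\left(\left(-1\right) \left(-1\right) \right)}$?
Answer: $4532$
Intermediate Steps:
$p{\left(o \right)} = 6$
$p{\left(11 \right)} - -4526 = 6 - -4526 = 6 + 4526 = 4532$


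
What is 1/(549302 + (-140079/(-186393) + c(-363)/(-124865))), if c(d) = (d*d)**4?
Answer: -7757987315/18731016388372298517706476 ≈ -4.1418e-16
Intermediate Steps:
c(d) = d**8 (c(d) = (d**2)**4 = d**8)
1/(549302 + (-140079/(-186393) + c(-363)/(-124865))) = 1/(549302 + (-140079/(-186393) + (-363)**8/(-124865))) = 1/(549302 + (-140079*(-1/186393) + 301476177634896948321*(-1/124865))) = 1/(549302 + (46693/62131 - 301476177634896948321/124865)) = 1/(549302 - 18731016392633776465810606/7757987315) = 1/(-18731016388372298517706476/7757987315) = -7757987315/18731016388372298517706476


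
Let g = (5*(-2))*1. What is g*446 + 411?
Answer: -4049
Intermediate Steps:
g = -10 (g = -10*1 = -10)
g*446 + 411 = -10*446 + 411 = -4460 + 411 = -4049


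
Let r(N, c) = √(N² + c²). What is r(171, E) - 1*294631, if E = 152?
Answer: -294631 + 19*√145 ≈ -2.9440e+5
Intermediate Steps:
r(171, E) - 1*294631 = √(171² + 152²) - 1*294631 = √(29241 + 23104) - 294631 = √52345 - 294631 = 19*√145 - 294631 = -294631 + 19*√145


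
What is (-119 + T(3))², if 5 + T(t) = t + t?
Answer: 13924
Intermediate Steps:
T(t) = -5 + 2*t (T(t) = -5 + (t + t) = -5 + 2*t)
(-119 + T(3))² = (-119 + (-5 + 2*3))² = (-119 + (-5 + 6))² = (-119 + 1)² = (-118)² = 13924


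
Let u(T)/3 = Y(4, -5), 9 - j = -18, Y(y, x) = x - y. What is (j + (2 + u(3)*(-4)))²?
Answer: 18769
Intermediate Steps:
j = 27 (j = 9 - 1*(-18) = 9 + 18 = 27)
u(T) = -27 (u(T) = 3*(-5 - 1*4) = 3*(-5 - 4) = 3*(-9) = -27)
(j + (2 + u(3)*(-4)))² = (27 + (2 - 27*(-4)))² = (27 + (2 + 108))² = (27 + 110)² = 137² = 18769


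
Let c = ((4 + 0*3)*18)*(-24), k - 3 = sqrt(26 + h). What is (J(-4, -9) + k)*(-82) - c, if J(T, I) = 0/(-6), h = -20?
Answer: 1482 - 82*sqrt(6) ≈ 1281.1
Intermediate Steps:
k = 3 + sqrt(6) (k = 3 + sqrt(26 - 20) = 3 + sqrt(6) ≈ 5.4495)
J(T, I) = 0 (J(T, I) = 0*(-1/6) = 0)
c = -1728 (c = ((4 + 0)*18)*(-24) = (4*18)*(-24) = 72*(-24) = -1728)
(J(-4, -9) + k)*(-82) - c = (0 + (3 + sqrt(6)))*(-82) - 1*(-1728) = (3 + sqrt(6))*(-82) + 1728 = (-246 - 82*sqrt(6)) + 1728 = 1482 - 82*sqrt(6)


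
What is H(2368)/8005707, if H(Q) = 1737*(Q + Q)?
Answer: 914048/889523 ≈ 1.0276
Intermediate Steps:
H(Q) = 3474*Q (H(Q) = 1737*(2*Q) = 3474*Q)
H(2368)/8005707 = (3474*2368)/8005707 = 8226432*(1/8005707) = 914048/889523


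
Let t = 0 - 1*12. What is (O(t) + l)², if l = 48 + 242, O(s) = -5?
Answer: 81225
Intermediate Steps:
t = -12 (t = 0 - 12 = -12)
l = 290
(O(t) + l)² = (-5 + 290)² = 285² = 81225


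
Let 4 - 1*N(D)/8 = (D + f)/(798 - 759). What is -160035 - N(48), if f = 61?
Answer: -6241741/39 ≈ -1.6004e+5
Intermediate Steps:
N(D) = 760/39 - 8*D/39 (N(D) = 32 - 8*(D + 61)/(798 - 759) = 32 - 8*(61 + D)/39 = 32 - 8*(61/39 + D/39) = 32 + (-488/39 - 8*D/39) = 760/39 - 8*D/39)
-160035 - N(48) = -160035 - (760/39 - 8/39*48) = -160035 - (760/39 - 128/13) = -160035 - 1*376/39 = -160035 - 376/39 = -6241741/39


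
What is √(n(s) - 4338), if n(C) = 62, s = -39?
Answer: 2*I*√1069 ≈ 65.391*I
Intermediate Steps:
√(n(s) - 4338) = √(62 - 4338) = √(-4276) = 2*I*√1069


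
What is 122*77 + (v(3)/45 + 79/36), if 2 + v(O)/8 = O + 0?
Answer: 1691347/180 ≈ 9396.4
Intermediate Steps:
v(O) = -16 + 8*O (v(O) = -16 + 8*(O + 0) = -16 + 8*O)
122*77 + (v(3)/45 + 79/36) = 122*77 + ((-16 + 8*3)/45 + 79/36) = 9394 + ((-16 + 24)*(1/45) + 79*(1/36)) = 9394 + (8*(1/45) + 79/36) = 9394 + (8/45 + 79/36) = 9394 + 427/180 = 1691347/180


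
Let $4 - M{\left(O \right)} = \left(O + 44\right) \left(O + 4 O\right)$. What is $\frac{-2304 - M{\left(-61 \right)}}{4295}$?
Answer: $\frac{2877}{4295} \approx 0.66985$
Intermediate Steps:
$M{\left(O \right)} = 4 - 5 O \left(44 + O\right)$ ($M{\left(O \right)} = 4 - \left(O + 44\right) \left(O + 4 O\right) = 4 - \left(44 + O\right) 5 O = 4 - 5 O \left(44 + O\right)$)
$\frac{-2304 - M{\left(-61 \right)}}{4295} = \frac{-2304 - \left(4 - -13420 - 5 \left(-61\right)^{2}\right)}{4295} = \left(-2304 - \left(4 + 13420 - 18605\right)\right) \frac{1}{4295} = \left(-2304 - -5181\right) \frac{1}{4295} = \left(-2304 + 5181\right) \frac{1}{4295} = 2877 \cdot \frac{1}{4295} = \frac{2877}{4295}$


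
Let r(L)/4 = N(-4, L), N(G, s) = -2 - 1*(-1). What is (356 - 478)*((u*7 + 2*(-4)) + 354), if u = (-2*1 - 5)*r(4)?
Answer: -66124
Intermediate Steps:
N(G, s) = -1 (N(G, s) = -2 + 1 = -1)
r(L) = -4 (r(L) = 4*(-1) = -4)
u = 28 (u = (-2*1 - 5)*(-4) = (-2 - 5)*(-4) = -7*(-4) = 28)
(356 - 478)*((u*7 + 2*(-4)) + 354) = (356 - 478)*((28*7 + 2*(-4)) + 354) = -122*((196 - 8) + 354) = -122*(188 + 354) = -122*542 = -66124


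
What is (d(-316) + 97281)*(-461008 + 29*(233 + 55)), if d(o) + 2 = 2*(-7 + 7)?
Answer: -44033923024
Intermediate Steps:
d(o) = -2 (d(o) = -2 + 2*(-7 + 7) = -2 + 2*0 = -2 + 0 = -2)
(d(-316) + 97281)*(-461008 + 29*(233 + 55)) = (-2 + 97281)*(-461008 + 29*(233 + 55)) = 97279*(-461008 + 29*288) = 97279*(-461008 + 8352) = 97279*(-452656) = -44033923024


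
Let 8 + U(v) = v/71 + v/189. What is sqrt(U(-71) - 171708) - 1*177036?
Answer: -177036 + 2*I*sqrt(170386566)/63 ≈ -1.7704e+5 + 414.39*I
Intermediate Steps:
U(v) = -8 + 260*v/13419 (U(v) = -8 + (v/71 + v/189) = -8 + 260*v/13419)
sqrt(U(-71) - 171708) - 1*177036 = sqrt((-8 + (260/13419)*(-71)) - 171708) - 1*177036 = sqrt((-8 - 260/189) - 171708) - 177036 = sqrt(-1772/189 - 171708) - 177036 = sqrt(-32454584/189) - 177036 = 2*I*sqrt(170386566)/63 - 177036 = -177036 + 2*I*sqrt(170386566)/63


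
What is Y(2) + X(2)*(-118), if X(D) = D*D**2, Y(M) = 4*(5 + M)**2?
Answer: -748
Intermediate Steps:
X(D) = D**3
Y(2) + X(2)*(-118) = 4*(5 + 2)**2 + 2**3*(-118) = 4*7**2 + 8*(-118) = 4*49 - 944 = 196 - 944 = -748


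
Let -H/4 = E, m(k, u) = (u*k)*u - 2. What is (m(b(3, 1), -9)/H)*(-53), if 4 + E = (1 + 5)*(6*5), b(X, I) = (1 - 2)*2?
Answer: -2173/176 ≈ -12.347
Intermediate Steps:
b(X, I) = -2 (b(X, I) = -1*2 = -2)
E = 176 (E = -4 + (1 + 5)*(6*5) = -4 + 6*30 = -4 + 180 = 176)
m(k, u) = -2 + k*u**2 (m(k, u) = (k*u)*u - 2 = k*u**2 - 2 = -2 + k*u**2)
H = -704 (H = -4*176 = -704)
(m(b(3, 1), -9)/H)*(-53) = ((-2 - 2*(-9)**2)/(-704))*(-53) = ((-2 - 2*81)*(-1/704))*(-53) = ((-2 - 162)*(-1/704))*(-53) = -164*(-1/704)*(-53) = (41/176)*(-53) = -2173/176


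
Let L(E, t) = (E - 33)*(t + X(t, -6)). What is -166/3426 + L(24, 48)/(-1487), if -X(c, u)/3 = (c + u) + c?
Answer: -3545995/2547231 ≈ -1.3921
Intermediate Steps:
X(c, u) = -6*c - 3*u (X(c, u) = -3*((c + u) + c) = -3*(u + 2*c) = -6*c - 3*u)
L(E, t) = (-33 + E)*(18 - 5*t) (L(E, t) = (E - 33)*(t + (-6*t - 3*(-6))) = (-33 + E)*(t + (-6*t + 18)) = (-33 + E)*(t + (18 - 6*t)) = (-33 + E)*(18 - 5*t))
-166/3426 + L(24, 48)/(-1487) = -166/3426 + (-594 + 18*24 + 165*48 - 5*24*48)/(-1487) = -166*1/3426 + (-594 + 432 + 7920 - 5760)*(-1/1487) = -83/1713 + 1998*(-1/1487) = -83/1713 - 1998/1487 = -3545995/2547231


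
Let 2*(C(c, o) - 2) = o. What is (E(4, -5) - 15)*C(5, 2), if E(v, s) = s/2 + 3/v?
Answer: -201/4 ≈ -50.250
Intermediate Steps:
C(c, o) = 2 + o/2
E(v, s) = s/2 + 3/v (E(v, s) = s*(½) + 3/v = s/2 + 3/v)
(E(4, -5) - 15)*C(5, 2) = (((½)*(-5) + 3/4) - 15)*(2 + (½)*2) = ((-5/2 + 3*(¼)) - 15)*(2 + 1) = ((-5/2 + ¾) - 15)*3 = (-7/4 - 15)*3 = -67/4*3 = -201/4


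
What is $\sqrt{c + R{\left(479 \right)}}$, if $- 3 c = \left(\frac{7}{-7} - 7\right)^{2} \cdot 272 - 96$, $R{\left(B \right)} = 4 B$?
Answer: $\frac{14 i \sqrt{177}}{3} \approx 62.086 i$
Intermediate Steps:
$c = - \frac{17312}{3}$ ($c = - \frac{\left(\frac{7}{-7} - 7\right)^{2} \cdot 272 - 96}{3} = - \frac{\left(7 \left(- \frac{1}{7}\right) - 7\right)^{2} \cdot 272 - 96}{3} = - \frac{\left(-1 - 7\right)^{2} \cdot 272 - 96}{3} = - \frac{\left(-8\right)^{2} \cdot 272 - 96}{3} = - \frac{64 \cdot 272 - 96}{3} = - \frac{17408 - 96}{3} = \left(- \frac{1}{3}\right) 17312 = - \frac{17312}{3} \approx -5770.7$)
$\sqrt{c + R{\left(479 \right)}} = \sqrt{- \frac{17312}{3} + 4 \cdot 479} = \sqrt{- \frac{17312}{3} + 1916} = \sqrt{- \frac{11564}{3}} = \frac{14 i \sqrt{177}}{3}$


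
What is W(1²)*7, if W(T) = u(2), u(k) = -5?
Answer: -35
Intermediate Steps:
W(T) = -5
W(1²)*7 = -5*7 = -35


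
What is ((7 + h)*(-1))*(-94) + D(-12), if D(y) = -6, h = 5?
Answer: 1122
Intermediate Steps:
((7 + h)*(-1))*(-94) + D(-12) = ((7 + 5)*(-1))*(-94) - 6 = (12*(-1))*(-94) - 6 = -12*(-94) - 6 = 1128 - 6 = 1122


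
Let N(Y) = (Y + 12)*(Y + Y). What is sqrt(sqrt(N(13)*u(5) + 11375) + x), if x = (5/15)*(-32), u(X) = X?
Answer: sqrt(-96 + 135*sqrt(65))/3 ≈ 10.501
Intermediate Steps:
N(Y) = 2*Y*(12 + Y) (N(Y) = (12 + Y)*(2*Y) = 2*Y*(12 + Y))
x = -32/3 (x = ((1/15)*5)*(-32) = (1/3)*(-32) = -32/3 ≈ -10.667)
sqrt(sqrt(N(13)*u(5) + 11375) + x) = sqrt(sqrt((2*13*(12 + 13))*5 + 11375) - 32/3) = sqrt(sqrt((2*13*25)*5 + 11375) - 32/3) = sqrt(sqrt(650*5 + 11375) - 32/3) = sqrt(sqrt(3250 + 11375) - 32/3) = sqrt(sqrt(14625) - 32/3) = sqrt(15*sqrt(65) - 32/3) = sqrt(-32/3 + 15*sqrt(65))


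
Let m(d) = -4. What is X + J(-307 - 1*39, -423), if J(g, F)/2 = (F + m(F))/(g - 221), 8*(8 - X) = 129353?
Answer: -10471433/648 ≈ -16160.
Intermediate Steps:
X = -129289/8 (X = 8 - ⅛*129353 = 8 - 129353/8 = -129289/8 ≈ -16161.)
J(g, F) = 2*(-4 + F)/(-221 + g) (J(g, F) = 2*((F - 4)/(g - 221)) = 2*((-4 + F)/(-221 + g)) = 2*(-4 + F)/(-221 + g))
X + J(-307 - 1*39, -423) = -129289/8 + 2*(-4 - 423)/(-221 + (-307 - 1*39)) = -129289/8 + 2*(-427)/(-221 + (-307 - 39)) = -129289/8 + 2*(-427)/(-221 - 346) = -129289/8 + 2*(-427)/(-567) = -129289/8 + 2*(-1/567)*(-427) = -129289/8 + 122/81 = -10471433/648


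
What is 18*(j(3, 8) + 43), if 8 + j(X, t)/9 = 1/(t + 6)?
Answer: -3573/7 ≈ -510.43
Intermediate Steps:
j(X, t) = -72 + 9/(6 + t) (j(X, t) = -72 + 9/(t + 6) = -72 + 9/(6 + t))
18*(j(3, 8) + 43) = 18*(9*(-47 - 8*8)/(6 + 8) + 43) = 18*(9*(-47 - 64)/14 + 43) = 18*(9*(1/14)*(-111) + 43) = 18*(-999/14 + 43) = 18*(-397/14) = -3573/7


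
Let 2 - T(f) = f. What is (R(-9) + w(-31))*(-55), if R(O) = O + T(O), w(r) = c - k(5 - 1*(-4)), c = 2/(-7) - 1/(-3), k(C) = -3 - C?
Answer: -16225/21 ≈ -772.62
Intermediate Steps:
T(f) = 2 - f
c = 1/21 (c = 2*(-⅐) - 1*(-⅓) = -2/7 + ⅓ = 1/21 ≈ 0.047619)
w(r) = 253/21 (w(r) = 1/21 - (-3 - (5 - 1*(-4))) = 1/21 - (-3 - (5 + 4)) = 1/21 - (-3 - 1*9) = 1/21 - (-3 - 9) = 1/21 - 1*(-12) = 1/21 + 12 = 253/21)
R(O) = 2 (R(O) = O + (2 - O) = 2)
(R(-9) + w(-31))*(-55) = (2 + 253/21)*(-55) = (295/21)*(-55) = -16225/21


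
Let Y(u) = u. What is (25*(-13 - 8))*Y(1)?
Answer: -525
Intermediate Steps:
(25*(-13 - 8))*Y(1) = (25*(-13 - 8))*1 = (25*(-21))*1 = -525*1 = -525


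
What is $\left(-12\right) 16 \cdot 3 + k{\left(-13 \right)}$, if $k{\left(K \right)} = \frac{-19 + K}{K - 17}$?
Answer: $- \frac{8624}{15} \approx -574.93$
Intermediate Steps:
$k{\left(K \right)} = \frac{-19 + K}{-17 + K}$
$\left(-12\right) 16 \cdot 3 + k{\left(-13 \right)} = \left(-12\right) 16 \cdot 3 + \frac{-19 - 13}{-17 - 13} = \left(-192\right) 3 + \frac{1}{-30} \left(-32\right) = -576 - - \frac{16}{15} = -576 + \frac{16}{15} = - \frac{8624}{15}$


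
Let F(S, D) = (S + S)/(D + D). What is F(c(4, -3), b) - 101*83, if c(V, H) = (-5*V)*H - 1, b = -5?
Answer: -41974/5 ≈ -8394.8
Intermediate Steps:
c(V, H) = -1 - 5*H*V (c(V, H) = -5*H*V - 1 = -1 - 5*H*V)
F(S, D) = S/D (F(S, D) = (2*S)/((2*D)) = (2*S)*(1/(2*D)) = S/D)
F(c(4, -3), b) - 101*83 = (-1 - 5*(-3)*4)/(-5) - 101*83 = (-1 + 60)*(-1/5) - 8383 = 59*(-1/5) - 8383 = -59/5 - 8383 = -41974/5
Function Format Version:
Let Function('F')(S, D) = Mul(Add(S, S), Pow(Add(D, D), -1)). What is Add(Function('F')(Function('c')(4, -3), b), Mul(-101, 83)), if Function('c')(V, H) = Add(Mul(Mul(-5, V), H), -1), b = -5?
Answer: Rational(-41974, 5) ≈ -8394.8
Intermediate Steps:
Function('c')(V, H) = Add(-1, Mul(-5, H, V)) (Function('c')(V, H) = Add(Mul(-5, H, V), -1) = Add(-1, Mul(-5, H, V)))
Function('F')(S, D) = Mul(S, Pow(D, -1)) (Function('F')(S, D) = Mul(Mul(2, S), Pow(Mul(2, D), -1)) = Mul(Mul(2, S), Mul(Rational(1, 2), Pow(D, -1))) = Mul(S, Pow(D, -1)))
Add(Function('F')(Function('c')(4, -3), b), Mul(-101, 83)) = Add(Mul(Add(-1, Mul(-5, -3, 4)), Pow(-5, -1)), Mul(-101, 83)) = Add(Mul(Add(-1, 60), Rational(-1, 5)), -8383) = Add(Mul(59, Rational(-1, 5)), -8383) = Add(Rational(-59, 5), -8383) = Rational(-41974, 5)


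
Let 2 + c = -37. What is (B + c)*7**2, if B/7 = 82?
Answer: 26215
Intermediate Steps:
B = 574 (B = 7*82 = 574)
c = -39 (c = -2 - 37 = -39)
(B + c)*7**2 = (574 - 39)*7**2 = 535*49 = 26215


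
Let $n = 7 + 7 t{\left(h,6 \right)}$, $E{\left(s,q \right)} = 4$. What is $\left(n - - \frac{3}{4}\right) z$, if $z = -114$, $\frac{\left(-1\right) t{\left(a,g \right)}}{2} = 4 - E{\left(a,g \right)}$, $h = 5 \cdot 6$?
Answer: $- \frac{1767}{2} \approx -883.5$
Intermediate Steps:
$h = 30$
$t{\left(a,g \right)} = 0$ ($t{\left(a,g \right)} = - 2 \left(4 - 4\right) = \left(-2\right) 0 = 0$)
$n = 7$ ($n = 7 + 7 \cdot 0 = 7 + 0 = 7$)
$\left(n - - \frac{3}{4}\right) z = \left(7 - - \frac{3}{4}\right) \left(-114\right) = \left(7 + \frac{3}{4}\right) \left(-114\right) = \frac{31}{4} \left(-114\right) = - \frac{1767}{2}$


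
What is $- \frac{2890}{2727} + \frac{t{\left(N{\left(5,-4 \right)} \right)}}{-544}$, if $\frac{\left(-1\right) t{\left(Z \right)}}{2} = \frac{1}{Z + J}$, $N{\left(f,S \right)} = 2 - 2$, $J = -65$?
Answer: $- \frac{51097927}{48213360} \approx -1.0598$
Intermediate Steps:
$N{\left(f,S \right)} = 0$ ($N{\left(f,S \right)} = 2 - 2 = 0$)
$t{\left(Z \right)} = - \frac{2}{-65 + Z}$ ($t{\left(Z \right)} = - \frac{2}{Z - 65} = - \frac{2}{-65 + Z}$)
$- \frac{2890}{2727} + \frac{t{\left(N{\left(5,-4 \right)} \right)}}{-544} = - \frac{2890}{2727} + \frac{\left(-2\right) \frac{1}{-65 + 0}}{-544} = \left(-2890\right) \frac{1}{2727} + - \frac{2}{-65} \left(- \frac{1}{544}\right) = - \frac{2890}{2727} + \left(-2\right) \left(- \frac{1}{65}\right) \left(- \frac{1}{544}\right) = - \frac{2890}{2727} + \frac{2}{65} \left(- \frac{1}{544}\right) = - \frac{2890}{2727} - \frac{1}{17680} = - \frac{51097927}{48213360}$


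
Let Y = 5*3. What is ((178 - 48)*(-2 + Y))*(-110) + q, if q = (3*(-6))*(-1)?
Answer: -185882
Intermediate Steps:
Y = 15
q = 18 (q = -18*(-1) = 18)
((178 - 48)*(-2 + Y))*(-110) + q = ((178 - 48)*(-2 + 15))*(-110) + 18 = (130*13)*(-110) + 18 = 1690*(-110) + 18 = -185900 + 18 = -185882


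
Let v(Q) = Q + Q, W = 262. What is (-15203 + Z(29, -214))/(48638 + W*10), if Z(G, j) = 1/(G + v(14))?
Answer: -433285/1460853 ≈ -0.29660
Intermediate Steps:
v(Q) = 2*Q
Z(G, j) = 1/(28 + G) (Z(G, j) = 1/(G + 2*14) = 1/(G + 28) = 1/(28 + G))
(-15203 + Z(29, -214))/(48638 + W*10) = (-15203 + 1/(28 + 29))/(48638 + 262*10) = (-15203 + 1/57)/(48638 + 2620) = (-15203 + 1/57)/51258 = -866570/57*1/51258 = -433285/1460853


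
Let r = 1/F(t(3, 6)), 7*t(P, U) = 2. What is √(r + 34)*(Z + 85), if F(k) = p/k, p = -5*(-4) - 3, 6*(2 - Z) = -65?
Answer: 1174*√30107/357 ≈ 570.60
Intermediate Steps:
t(P, U) = 2/7 (t(P, U) = (⅐)*2 = 2/7)
Z = 77/6 (Z = 2 - ⅙*(-65) = 2 + 65/6 = 77/6 ≈ 12.833)
p = 17 (p = 20 - 3 = 17)
F(k) = 17/k
r = 2/119 (r = 1/(17/(2/7)) = 1/(17*(7/2)) = 1/(119/2) = 2/119 ≈ 0.016807)
√(r + 34)*(Z + 85) = √(2/119 + 34)*(77/6 + 85) = √(4048/119)*(587/6) = (4*√30107/119)*(587/6) = 1174*√30107/357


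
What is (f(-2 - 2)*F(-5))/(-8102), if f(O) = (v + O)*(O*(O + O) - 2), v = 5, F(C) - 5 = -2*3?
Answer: 15/4051 ≈ 0.0037028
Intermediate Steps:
F(C) = -1 (F(C) = 5 - 2*3 = 5 - 6 = -1)
f(O) = (-2 + 2*O**2)*(5 + O) (f(O) = (5 + O)*(O*(O + O) - 2) = (5 + O)*(O*(2*O) - 2) = (5 + O)*(2*O**2 - 2) = (5 + O)*(-2 + 2*O**2) = (-2 + 2*O**2)*(5 + O))
(f(-2 - 2)*F(-5))/(-8102) = ((-10 - 2*(-2 - 2) + 2*(-2 - 2)**3 + 10*(-2 - 2)**2)*(-1))/(-8102) = -(-10 - 2*(-4) + 2*(-4)**3 + 10*(-4)**2)*(-1)/8102 = -(-10 + 8 + 2*(-64) + 10*16)*(-1)/8102 = -(-10 + 8 - 128 + 160)*(-1)/8102 = -15*(-1)/4051 = -1/8102*(-30) = 15/4051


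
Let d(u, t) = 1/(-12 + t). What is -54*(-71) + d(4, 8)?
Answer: 15335/4 ≈ 3833.8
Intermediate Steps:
-54*(-71) + d(4, 8) = -54*(-71) + 1/(-12 + 8) = 3834 + 1/(-4) = 3834 - ¼ = 15335/4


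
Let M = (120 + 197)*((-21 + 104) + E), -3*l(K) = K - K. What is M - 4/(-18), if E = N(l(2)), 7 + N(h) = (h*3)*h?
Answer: 216830/9 ≈ 24092.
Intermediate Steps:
l(K) = 0 (l(K) = -(K - K)/3 = -1/3*0 = 0)
N(h) = -7 + 3*h**2 (N(h) = -7 + (h*3)*h = -7 + (3*h)*h = -7 + 3*h**2)
E = -7 (E = -7 + 3*0**2 = -7 + 3*0 = -7 + 0 = -7)
M = 24092 (M = (120 + 197)*((-21 + 104) - 7) = 317*(83 - 7) = 317*76 = 24092)
M - 4/(-18) = 24092 - 4/(-18) = 24092 - 4*(-1/18) = 24092 + 2/9 = 216830/9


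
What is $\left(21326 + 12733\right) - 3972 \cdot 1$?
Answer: $30087$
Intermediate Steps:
$\left(21326 + 12733\right) - 3972 \cdot 1 = 34059 - 3972 = 30087$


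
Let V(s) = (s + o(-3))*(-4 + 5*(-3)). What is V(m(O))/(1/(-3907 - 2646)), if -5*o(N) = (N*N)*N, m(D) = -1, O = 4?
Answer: 2739154/5 ≈ 5.4783e+5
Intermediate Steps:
o(N) = -N³/5 (o(N) = -N*N*N/5 = -N²*N/5 = -N³/5)
V(s) = -513/5 - 19*s (V(s) = (s - ⅕*(-3)³)*(-4 + 5*(-3)) = (s - ⅕*(-27))*(-4 - 15) = (s + 27/5)*(-19) = (27/5 + s)*(-19) = -513/5 - 19*s)
V(m(O))/(1/(-3907 - 2646)) = (-513/5 - 19*(-1))/(1/(-3907 - 2646)) = (-513/5 + 19)/(1/(-6553)) = -418/(5*(-1/6553)) = -418/5*(-6553) = 2739154/5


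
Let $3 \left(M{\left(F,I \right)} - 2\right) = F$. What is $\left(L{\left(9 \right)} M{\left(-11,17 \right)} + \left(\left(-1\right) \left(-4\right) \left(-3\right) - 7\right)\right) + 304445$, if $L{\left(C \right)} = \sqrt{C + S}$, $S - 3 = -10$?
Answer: $304426 - \frac{5 \sqrt{2}}{3} \approx 3.0442 \cdot 10^{5}$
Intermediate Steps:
$S = -7$ ($S = 3 - 10 = -7$)
$M{\left(F,I \right)} = 2 + \frac{F}{3}$
$L{\left(C \right)} = \sqrt{-7 + C}$ ($L{\left(C \right)} = \sqrt{C - 7} = \sqrt{-7 + C}$)
$\left(L{\left(9 \right)} M{\left(-11,17 \right)} + \left(\left(-1\right) \left(-4\right) \left(-3\right) - 7\right)\right) + 304445 = \left(\sqrt{-7 + 9} \left(2 + \frac{1}{3} \left(-11\right)\right) + \left(\left(-1\right) \left(-4\right) \left(-3\right) - 7\right)\right) + 304445 = \left(\sqrt{2} \left(2 - \frac{11}{3}\right) + \left(4 \left(-3\right) - 7\right)\right) + 304445 = \left(\sqrt{2} \left(- \frac{5}{3}\right) - 19\right) + 304445 = \left(- \frac{5 \sqrt{2}}{3} - 19\right) + 304445 = \left(-19 - \frac{5 \sqrt{2}}{3}\right) + 304445 = 304426 - \frac{5 \sqrt{2}}{3}$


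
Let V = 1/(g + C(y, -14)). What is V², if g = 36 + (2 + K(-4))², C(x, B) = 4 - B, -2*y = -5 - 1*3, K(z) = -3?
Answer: 1/3025 ≈ 0.00033058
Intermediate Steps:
y = 4 (y = -(-5 - 1*3)/2 = -(-5 - 3)/2 = -½*(-8) = 4)
g = 37 (g = 36 + (2 - 3)² = 36 + (-1)² = 36 + 1 = 37)
V = 1/55 (V = 1/(37 + (4 - 1*(-14))) = 1/(37 + (4 + 14)) = 1/(37 + 18) = 1/55 ≈ 0.018182)
V² = (1/55)² = 1/3025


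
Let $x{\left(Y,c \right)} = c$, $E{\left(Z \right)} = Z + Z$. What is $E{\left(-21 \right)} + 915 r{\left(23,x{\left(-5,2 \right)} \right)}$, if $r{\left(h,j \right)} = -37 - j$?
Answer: $-35727$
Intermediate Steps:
$E{\left(Z \right)} = 2 Z$
$E{\left(-21 \right)} + 915 r{\left(23,x{\left(-5,2 \right)} \right)} = 2 \left(-21\right) + 915 \left(-37 - 2\right) = -42 + 915 \left(-37 - 2\right) = -42 + 915 \left(-39\right) = -42 - 35685 = -35727$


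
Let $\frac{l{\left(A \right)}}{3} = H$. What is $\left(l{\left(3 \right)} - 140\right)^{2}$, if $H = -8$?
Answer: $26896$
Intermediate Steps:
$l{\left(A \right)} = -24$ ($l{\left(A \right)} = 3 \left(-8\right) = -24$)
$\left(l{\left(3 \right)} - 140\right)^{2} = \left(-24 - 140\right)^{2} = \left(-164\right)^{2} = 26896$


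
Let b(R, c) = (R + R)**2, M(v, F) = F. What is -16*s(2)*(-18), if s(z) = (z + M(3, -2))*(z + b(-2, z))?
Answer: 0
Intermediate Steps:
b(R, c) = 4*R**2 (b(R, c) = (2*R)**2 = 4*R**2)
s(z) = (-2 + z)*(16 + z) (s(z) = (z - 2)*(z + 4*(-2)**2) = (-2 + z)*(z + 4*4) = (-2 + z)*(z + 16) = (-2 + z)*(16 + z))
-16*s(2)*(-18) = -16*(-32 + 2**2 + 14*2)*(-18) = -16*(-32 + 4 + 28)*(-18) = -16*0*(-18) = 0*(-18) = 0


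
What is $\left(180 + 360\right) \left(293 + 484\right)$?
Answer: $419580$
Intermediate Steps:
$\left(180 + 360\right) \left(293 + 484\right) = 540 \cdot 777 = 419580$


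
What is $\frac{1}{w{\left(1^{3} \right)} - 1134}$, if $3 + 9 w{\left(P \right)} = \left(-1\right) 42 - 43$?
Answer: $- \frac{9}{10294} \approx -0.0008743$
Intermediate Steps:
$w{\left(P \right)} = - \frac{88}{9}$ ($w{\left(P \right)} = - \frac{1}{3} + \frac{\left(-1\right) 42 - 43}{9} = - \frac{1}{3} + \frac{-42 - 43}{9} = - \frac{1}{3} + \frac{1}{9} \left(-85\right) = - \frac{1}{3} - \frac{85}{9} = - \frac{88}{9}$)
$\frac{1}{w{\left(1^{3} \right)} - 1134} = \frac{1}{- \frac{88}{9} - 1134} = \frac{1}{- \frac{10294}{9}} = - \frac{9}{10294}$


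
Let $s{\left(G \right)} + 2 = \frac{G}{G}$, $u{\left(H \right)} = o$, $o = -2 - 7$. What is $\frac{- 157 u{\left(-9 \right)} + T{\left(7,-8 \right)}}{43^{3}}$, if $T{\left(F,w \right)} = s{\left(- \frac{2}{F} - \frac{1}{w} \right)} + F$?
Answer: $\frac{33}{1849} \approx 0.017847$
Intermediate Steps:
$o = -9$ ($o = -2 - 7 = -9$)
$u{\left(H \right)} = -9$
$s{\left(G \right)} = -1$ ($s{\left(G \right)} = -2 + \frac{G}{G} = -2 + 1 = -1$)
$T{\left(F,w \right)} = -1 + F$
$\frac{- 157 u{\left(-9 \right)} + T{\left(7,-8 \right)}}{43^{3}} = \frac{\left(-157\right) \left(-9\right) + \left(-1 + 7\right)}{43^{3}} = \frac{1413 + 6}{79507} = 1419 \cdot \frac{1}{79507} = \frac{33}{1849}$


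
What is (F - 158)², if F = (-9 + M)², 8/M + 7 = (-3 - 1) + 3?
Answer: 3364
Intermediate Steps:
M = -1 (M = 8/(-7 + ((-3 - 1) + 3)) = 8/(-7 + (-4 + 3)) = 8/(-7 - 1) = 8/(-8) = 8*(-⅛) = -1)
F = 100 (F = (-9 - 1)² = (-10)² = 100)
(F - 158)² = (100 - 158)² = (-58)² = 3364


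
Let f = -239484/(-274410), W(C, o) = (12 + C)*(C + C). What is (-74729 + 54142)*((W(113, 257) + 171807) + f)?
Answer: -188363778856883/45735 ≈ -4.1186e+9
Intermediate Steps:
W(C, o) = 2*C*(12 + C) (W(C, o) = (12 + C)*(2*C) = 2*C*(12 + C))
f = 39914/45735 (f = -239484*(-1/274410) = 39914/45735 ≈ 0.87272)
(-74729 + 54142)*((W(113, 257) + 171807) + f) = (-74729 + 54142)*((2*113*(12 + 113) + 171807) + 39914/45735) = -20587*((2*113*125 + 171807) + 39914/45735) = -20587*((28250 + 171807) + 39914/45735) = -20587*(200057 + 39914/45735) = -20587*9149646809/45735 = -188363778856883/45735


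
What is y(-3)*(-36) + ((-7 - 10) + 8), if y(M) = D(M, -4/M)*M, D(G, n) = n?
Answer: 135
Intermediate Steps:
y(M) = -4 (y(M) = (-4/M)*M = -4)
y(-3)*(-36) + ((-7 - 10) + 8) = -4*(-36) + ((-7 - 10) + 8) = 144 + (-17 + 8) = 144 - 9 = 135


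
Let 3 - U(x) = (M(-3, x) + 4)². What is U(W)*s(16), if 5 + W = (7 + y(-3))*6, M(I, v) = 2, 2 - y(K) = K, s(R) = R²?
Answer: -8448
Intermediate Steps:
y(K) = 2 - K
W = 67 (W = -5 + (7 + (2 - 1*(-3)))*6 = -5 + (7 + (2 + 3))*6 = -5 + (7 + 5)*6 = -5 + 12*6 = -5 + 72 = 67)
U(x) = -33 (U(x) = 3 - (2 + 4)² = 3 - 1*6² = 3 - 1*36 = 3 - 36 = -33)
U(W)*s(16) = -33*16² = -33*256 = -8448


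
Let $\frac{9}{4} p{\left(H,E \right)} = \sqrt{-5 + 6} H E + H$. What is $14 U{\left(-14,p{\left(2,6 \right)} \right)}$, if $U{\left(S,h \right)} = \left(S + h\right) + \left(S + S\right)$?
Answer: $- \frac{4508}{9} \approx -500.89$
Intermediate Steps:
$p{\left(H,E \right)} = \frac{4 H}{9} + \frac{4 E H}{9}$ ($p{\left(H,E \right)} = \frac{4 \left(\sqrt{-5 + 6} H E + H\right)}{9} = \frac{4 \left(\sqrt{1} H E + H\right)}{9} = \frac{4 \left(1 H E + H\right)}{9} = \frac{4 \left(H E + H\right)}{9} = \frac{4 \left(E H + H\right)}{9} = \frac{4 \left(H + E H\right)}{9} = \frac{4 H}{9} + \frac{4 E H}{9}$)
$U{\left(S,h \right)} = h + 3 S$ ($U{\left(S,h \right)} = \left(S + h\right) + 2 S = h + 3 S$)
$14 U{\left(-14,p{\left(2,6 \right)} \right)} = 14 \left(\frac{4}{9} \cdot 2 \left(1 + 6\right) + 3 \left(-14\right)\right) = 14 \left(\frac{4}{9} \cdot 2 \cdot 7 - 42\right) = 14 \left(\frac{56}{9} - 42\right) = 14 \left(- \frac{322}{9}\right) = - \frac{4508}{9}$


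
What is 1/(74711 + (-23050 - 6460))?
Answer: 1/45201 ≈ 2.2123e-5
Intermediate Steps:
1/(74711 + (-23050 - 6460)) = 1/(74711 - 29510) = 1/45201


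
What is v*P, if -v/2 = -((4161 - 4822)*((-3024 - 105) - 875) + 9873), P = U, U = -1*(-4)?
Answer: 21252136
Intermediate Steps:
U = 4
P = 4
v = 5313034 (v = -(-2)*((4161 - 4822)*((-3024 - 105) - 875) + 9873) = -(-2)*(-661*(-3129 - 875) + 9873) = -(-2)*(-661*(-4004) + 9873) = -(-2)*(2646644 + 9873) = -(-2)*2656517 = -2*(-2656517) = 5313034)
v*P = 5313034*4 = 21252136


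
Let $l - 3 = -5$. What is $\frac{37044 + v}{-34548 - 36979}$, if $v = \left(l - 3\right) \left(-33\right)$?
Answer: $- \frac{37209}{71527} \approx -0.52021$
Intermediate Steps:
$l = -2$ ($l = 3 - 5 = -2$)
$v = 165$ ($v = \left(-2 - 3\right) \left(-33\right) = \left(-5\right) \left(-33\right) = 165$)
$\frac{37044 + v}{-34548 - 36979} = \frac{37044 + 165}{-34548 - 36979} = \frac{37209}{-71527} = 37209 \left(- \frac{1}{71527}\right) = - \frac{37209}{71527}$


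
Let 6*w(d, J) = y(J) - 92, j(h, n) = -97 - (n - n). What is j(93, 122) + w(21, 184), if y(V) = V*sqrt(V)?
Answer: -337/3 + 184*sqrt(46)/3 ≈ 303.65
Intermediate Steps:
y(V) = V**(3/2)
j(h, n) = -97 (j(h, n) = -97 - 1*0 = -97 + 0 = -97)
w(d, J) = -46/3 + J**(3/2)/6 (w(d, J) = (J**(3/2) - 92)/6 = (-92 + J**(3/2))/6 = -46/3 + J**(3/2)/6)
j(93, 122) + w(21, 184) = -97 + (-46/3 + 184**(3/2)/6) = -97 + (-46/3 + (368*sqrt(46))/6) = -97 + (-46/3 + 184*sqrt(46)/3) = -337/3 + 184*sqrt(46)/3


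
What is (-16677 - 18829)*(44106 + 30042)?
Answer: -2632698888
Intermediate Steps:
(-16677 - 18829)*(44106 + 30042) = -35506*74148 = -2632698888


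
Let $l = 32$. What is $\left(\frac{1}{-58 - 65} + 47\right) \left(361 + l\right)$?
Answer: $\frac{757180}{41} \approx 18468.0$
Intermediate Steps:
$\left(\frac{1}{-58 - 65} + 47\right) \left(361 + l\right) = \left(\frac{1}{-58 - 65} + 47\right) \left(361 + 32\right) = \left(\frac{1}{-123} + 47\right) 393 = \left(- \frac{1}{123} + 47\right) 393 = \frac{5780}{123} \cdot 393 = \frac{757180}{41}$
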